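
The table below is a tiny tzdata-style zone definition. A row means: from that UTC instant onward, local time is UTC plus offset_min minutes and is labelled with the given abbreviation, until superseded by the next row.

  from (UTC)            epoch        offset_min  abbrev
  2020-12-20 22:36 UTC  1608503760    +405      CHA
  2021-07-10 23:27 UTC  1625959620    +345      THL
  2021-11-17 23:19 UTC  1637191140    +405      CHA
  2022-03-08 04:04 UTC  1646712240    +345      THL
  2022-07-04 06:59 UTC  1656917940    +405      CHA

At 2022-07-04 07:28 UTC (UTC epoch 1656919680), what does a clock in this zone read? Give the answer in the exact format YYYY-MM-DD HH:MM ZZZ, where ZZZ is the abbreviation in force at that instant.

2022-07-04 14:13 CHA

Query: 2022-07-04 07:28 UTC
Rule 5/5 (CHA, +06:45): 2022-07-04 06:59 UTC ≤ query < +∞
7·60 + 28 + 405 = 853 min
853 = 0·1440 + 853; 853 = 14·60 + 13 → 14:13, same day
→ 2022-07-04 14:13 CHA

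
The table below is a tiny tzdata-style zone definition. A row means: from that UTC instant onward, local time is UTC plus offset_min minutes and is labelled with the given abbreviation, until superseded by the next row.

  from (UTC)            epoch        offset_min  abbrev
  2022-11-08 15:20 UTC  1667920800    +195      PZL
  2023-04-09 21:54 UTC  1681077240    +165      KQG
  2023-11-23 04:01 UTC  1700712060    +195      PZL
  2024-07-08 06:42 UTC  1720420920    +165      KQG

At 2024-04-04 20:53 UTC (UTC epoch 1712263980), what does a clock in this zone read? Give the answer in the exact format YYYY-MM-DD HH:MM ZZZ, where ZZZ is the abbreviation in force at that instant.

Query: 2024-04-04 20:53 UTC
Rule 3/4 (PZL, +03:15): 2023-11-23 04:01 UTC ≤ query < 2024-07-08 06:42 UTC
20·60 + 53 + 195 = 1448 min
1448 = 1·1440 + 8; 8 = 0·60 + 8 → 00:08, 2024-04-04 + 1 day = 2024-04-05
→ 2024-04-05 00:08 PZL

2024-04-05 00:08 PZL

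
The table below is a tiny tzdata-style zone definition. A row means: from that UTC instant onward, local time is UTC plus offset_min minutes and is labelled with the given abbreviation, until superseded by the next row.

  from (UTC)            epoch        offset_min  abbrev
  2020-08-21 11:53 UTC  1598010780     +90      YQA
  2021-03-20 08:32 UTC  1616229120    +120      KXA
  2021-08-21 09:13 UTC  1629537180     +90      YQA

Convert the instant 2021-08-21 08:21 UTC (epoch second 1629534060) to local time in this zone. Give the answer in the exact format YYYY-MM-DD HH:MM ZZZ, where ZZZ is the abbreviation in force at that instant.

Query: 2021-08-21 08:21 UTC
Rule 2/3 (KXA, +02:00): 2021-03-20 08:32 UTC ≤ query < 2021-08-21 09:13 UTC
8·60 + 21 + 120 = 621 min
621 = 0·1440 + 621; 621 = 10·60 + 21 → 10:21, same day
→ 2021-08-21 10:21 KXA

2021-08-21 10:21 KXA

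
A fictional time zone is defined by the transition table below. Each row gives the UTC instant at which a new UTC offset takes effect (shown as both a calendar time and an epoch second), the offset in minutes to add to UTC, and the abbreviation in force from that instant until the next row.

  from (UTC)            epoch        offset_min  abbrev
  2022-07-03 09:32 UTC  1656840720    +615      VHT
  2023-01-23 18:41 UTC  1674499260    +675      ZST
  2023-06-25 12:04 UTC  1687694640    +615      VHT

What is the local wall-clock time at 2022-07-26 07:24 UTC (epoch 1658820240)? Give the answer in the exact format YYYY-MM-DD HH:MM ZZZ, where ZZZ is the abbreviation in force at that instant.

Query: 2022-07-26 07:24 UTC
Rule 1/3 (VHT, +10:15): 2022-07-03 09:32 UTC ≤ query < 2023-01-23 18:41 UTC
7·60 + 24 + 615 = 1059 min
1059 = 0·1440 + 1059; 1059 = 17·60 + 39 → 17:39, same day
→ 2022-07-26 17:39 VHT

2022-07-26 17:39 VHT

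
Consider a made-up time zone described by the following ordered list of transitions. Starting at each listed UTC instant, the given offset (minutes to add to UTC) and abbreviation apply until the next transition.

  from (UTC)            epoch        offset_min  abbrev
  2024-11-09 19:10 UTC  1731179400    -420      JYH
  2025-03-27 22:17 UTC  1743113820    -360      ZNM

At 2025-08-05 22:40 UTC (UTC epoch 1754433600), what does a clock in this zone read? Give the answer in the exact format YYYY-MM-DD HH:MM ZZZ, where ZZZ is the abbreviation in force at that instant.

2025-08-05 16:40 ZNM

Query: 2025-08-05 22:40 UTC
Rule 2/2 (ZNM, -06:00): 2025-03-27 22:17 UTC ≤ query < +∞
22·60 + 40 - 360 = 1000 min
1000 = 0·1440 + 1000; 1000 = 16·60 + 40 → 16:40, same day
→ 2025-08-05 16:40 ZNM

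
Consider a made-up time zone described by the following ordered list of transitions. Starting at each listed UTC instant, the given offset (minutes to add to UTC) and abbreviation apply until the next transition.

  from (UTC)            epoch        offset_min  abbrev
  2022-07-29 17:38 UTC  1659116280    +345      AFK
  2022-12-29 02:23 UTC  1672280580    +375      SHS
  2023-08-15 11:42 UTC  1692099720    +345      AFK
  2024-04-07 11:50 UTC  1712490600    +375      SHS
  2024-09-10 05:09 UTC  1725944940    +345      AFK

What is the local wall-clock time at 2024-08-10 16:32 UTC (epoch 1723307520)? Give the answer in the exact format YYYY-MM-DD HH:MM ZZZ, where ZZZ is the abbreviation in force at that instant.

Query: 2024-08-10 16:32 UTC
Rule 4/5 (SHS, +06:15): 2024-04-07 11:50 UTC ≤ query < 2024-09-10 05:09 UTC
16·60 + 32 + 375 = 1367 min
1367 = 0·1440 + 1367; 1367 = 22·60 + 47 → 22:47, same day
→ 2024-08-10 22:47 SHS

2024-08-10 22:47 SHS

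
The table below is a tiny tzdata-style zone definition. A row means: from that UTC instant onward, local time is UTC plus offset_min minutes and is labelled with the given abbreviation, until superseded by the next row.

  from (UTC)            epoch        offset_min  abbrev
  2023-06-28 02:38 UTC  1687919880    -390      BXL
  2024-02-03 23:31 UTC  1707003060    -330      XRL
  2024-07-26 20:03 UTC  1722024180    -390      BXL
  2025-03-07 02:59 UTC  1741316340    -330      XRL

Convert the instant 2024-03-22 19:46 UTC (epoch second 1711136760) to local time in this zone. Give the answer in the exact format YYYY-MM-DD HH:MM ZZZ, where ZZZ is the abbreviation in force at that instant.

Query: 2024-03-22 19:46 UTC
Rule 2/4 (XRL, -05:30): 2024-02-03 23:31 UTC ≤ query < 2024-07-26 20:03 UTC
19·60 + 46 - 330 = 856 min
856 = 0·1440 + 856; 856 = 14·60 + 16 → 14:16, same day
→ 2024-03-22 14:16 XRL

2024-03-22 14:16 XRL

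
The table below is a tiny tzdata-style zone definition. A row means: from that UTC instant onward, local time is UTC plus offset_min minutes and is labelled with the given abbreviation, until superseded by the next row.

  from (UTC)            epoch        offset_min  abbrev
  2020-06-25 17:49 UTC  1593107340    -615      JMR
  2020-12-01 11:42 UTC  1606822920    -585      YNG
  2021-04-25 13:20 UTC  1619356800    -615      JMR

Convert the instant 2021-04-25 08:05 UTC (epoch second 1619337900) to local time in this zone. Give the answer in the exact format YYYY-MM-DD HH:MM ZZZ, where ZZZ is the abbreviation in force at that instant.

2021-04-24 22:20 YNG

Query: 2021-04-25 08:05 UTC
Rule 2/3 (YNG, -09:45): 2020-12-01 11:42 UTC ≤ query < 2021-04-25 13:20 UTC
8·60 + 5 - 585 = -100 min
-100 = -1·1440 + 1340; 1340 = 22·60 + 20 → 22:20, 2021-04-25 - 1 day = 2021-04-24
→ 2021-04-24 22:20 YNG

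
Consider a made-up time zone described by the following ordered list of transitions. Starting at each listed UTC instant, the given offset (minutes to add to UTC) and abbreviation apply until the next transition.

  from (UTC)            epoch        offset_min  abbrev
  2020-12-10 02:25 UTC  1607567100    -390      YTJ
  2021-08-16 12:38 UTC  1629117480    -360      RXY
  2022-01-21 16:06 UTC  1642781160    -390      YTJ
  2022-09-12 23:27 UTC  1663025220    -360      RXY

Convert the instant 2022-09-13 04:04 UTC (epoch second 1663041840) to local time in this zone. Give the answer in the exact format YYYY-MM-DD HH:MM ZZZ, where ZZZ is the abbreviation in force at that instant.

Query: 2022-09-13 04:04 UTC
Rule 4/4 (RXY, -06:00): 2022-09-12 23:27 UTC ≤ query < +∞
4·60 + 4 - 360 = -116 min
-116 = -1·1440 + 1324; 1324 = 22·60 + 4 → 22:04, 2022-09-13 - 1 day = 2022-09-12
→ 2022-09-12 22:04 RXY

2022-09-12 22:04 RXY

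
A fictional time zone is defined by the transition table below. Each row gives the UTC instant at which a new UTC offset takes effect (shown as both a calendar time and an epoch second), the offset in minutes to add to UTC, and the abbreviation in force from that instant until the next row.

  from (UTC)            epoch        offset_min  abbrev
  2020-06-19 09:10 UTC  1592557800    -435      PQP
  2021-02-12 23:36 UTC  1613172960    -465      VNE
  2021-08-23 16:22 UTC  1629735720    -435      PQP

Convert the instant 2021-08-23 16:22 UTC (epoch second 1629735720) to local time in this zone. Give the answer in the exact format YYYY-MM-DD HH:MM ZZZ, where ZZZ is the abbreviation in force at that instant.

Query: 2021-08-23 16:22 UTC
Rule 3/3 (PQP, -07:15): 2021-08-23 16:22 UTC ≤ query < +∞
16·60 + 22 - 435 = 547 min
547 = 0·1440 + 547; 547 = 9·60 + 7 → 09:07, same day
→ 2021-08-23 09:07 PQP

2021-08-23 09:07 PQP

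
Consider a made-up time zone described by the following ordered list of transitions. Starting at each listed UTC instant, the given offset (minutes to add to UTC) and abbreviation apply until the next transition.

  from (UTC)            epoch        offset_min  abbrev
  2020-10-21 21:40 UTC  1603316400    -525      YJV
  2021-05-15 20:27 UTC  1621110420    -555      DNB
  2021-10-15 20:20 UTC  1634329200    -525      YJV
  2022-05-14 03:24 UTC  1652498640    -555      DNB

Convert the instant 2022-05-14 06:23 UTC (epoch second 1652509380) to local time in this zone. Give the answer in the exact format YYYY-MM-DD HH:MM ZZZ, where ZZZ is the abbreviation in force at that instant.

Query: 2022-05-14 06:23 UTC
Rule 4/4 (DNB, -09:15): 2022-05-14 03:24 UTC ≤ query < +∞
6·60 + 23 - 555 = -172 min
-172 = -1·1440 + 1268; 1268 = 21·60 + 8 → 21:08, 2022-05-14 - 1 day = 2022-05-13
→ 2022-05-13 21:08 DNB

2022-05-13 21:08 DNB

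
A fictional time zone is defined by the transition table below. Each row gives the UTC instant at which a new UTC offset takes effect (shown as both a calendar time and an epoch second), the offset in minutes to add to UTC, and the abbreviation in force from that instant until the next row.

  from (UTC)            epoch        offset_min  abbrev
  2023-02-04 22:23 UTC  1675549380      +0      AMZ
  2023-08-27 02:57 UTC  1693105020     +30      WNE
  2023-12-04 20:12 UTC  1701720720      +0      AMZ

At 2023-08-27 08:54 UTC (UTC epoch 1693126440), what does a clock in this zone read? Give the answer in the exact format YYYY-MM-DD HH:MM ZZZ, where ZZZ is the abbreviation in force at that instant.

2023-08-27 09:24 WNE

Query: 2023-08-27 08:54 UTC
Rule 2/3 (WNE, +00:30): 2023-08-27 02:57 UTC ≤ query < 2023-12-04 20:12 UTC
8·60 + 54 + 30 = 564 min
564 = 0·1440 + 564; 564 = 9·60 + 24 → 09:24, same day
→ 2023-08-27 09:24 WNE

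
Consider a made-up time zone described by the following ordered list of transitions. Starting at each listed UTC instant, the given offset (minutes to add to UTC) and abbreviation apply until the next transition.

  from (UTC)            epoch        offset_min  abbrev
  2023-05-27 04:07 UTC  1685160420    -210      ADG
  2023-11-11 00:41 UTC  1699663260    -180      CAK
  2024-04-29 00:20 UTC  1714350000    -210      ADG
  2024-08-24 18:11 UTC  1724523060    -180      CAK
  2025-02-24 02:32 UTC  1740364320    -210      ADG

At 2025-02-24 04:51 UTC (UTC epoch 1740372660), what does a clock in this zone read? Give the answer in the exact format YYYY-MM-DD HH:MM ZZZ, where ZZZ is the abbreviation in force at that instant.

2025-02-24 01:21 ADG

Query: 2025-02-24 04:51 UTC
Rule 5/5 (ADG, -03:30): 2025-02-24 02:32 UTC ≤ query < +∞
4·60 + 51 - 210 = 81 min
81 = 0·1440 + 81; 81 = 1·60 + 21 → 01:21, same day
→ 2025-02-24 01:21 ADG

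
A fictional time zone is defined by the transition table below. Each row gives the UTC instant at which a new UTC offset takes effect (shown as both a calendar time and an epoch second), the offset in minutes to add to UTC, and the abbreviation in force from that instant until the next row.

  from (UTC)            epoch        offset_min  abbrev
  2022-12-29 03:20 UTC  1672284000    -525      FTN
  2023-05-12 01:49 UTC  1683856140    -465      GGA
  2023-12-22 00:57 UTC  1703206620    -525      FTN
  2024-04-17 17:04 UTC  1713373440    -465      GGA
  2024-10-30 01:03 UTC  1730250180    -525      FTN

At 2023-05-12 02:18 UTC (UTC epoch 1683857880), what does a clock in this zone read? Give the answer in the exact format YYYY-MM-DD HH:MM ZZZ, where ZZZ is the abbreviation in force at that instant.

2023-05-11 18:33 GGA

Query: 2023-05-12 02:18 UTC
Rule 2/5 (GGA, -07:45): 2023-05-12 01:49 UTC ≤ query < 2023-12-22 00:57 UTC
2·60 + 18 - 465 = -327 min
-327 = -1·1440 + 1113; 1113 = 18·60 + 33 → 18:33, 2023-05-12 - 1 day = 2023-05-11
→ 2023-05-11 18:33 GGA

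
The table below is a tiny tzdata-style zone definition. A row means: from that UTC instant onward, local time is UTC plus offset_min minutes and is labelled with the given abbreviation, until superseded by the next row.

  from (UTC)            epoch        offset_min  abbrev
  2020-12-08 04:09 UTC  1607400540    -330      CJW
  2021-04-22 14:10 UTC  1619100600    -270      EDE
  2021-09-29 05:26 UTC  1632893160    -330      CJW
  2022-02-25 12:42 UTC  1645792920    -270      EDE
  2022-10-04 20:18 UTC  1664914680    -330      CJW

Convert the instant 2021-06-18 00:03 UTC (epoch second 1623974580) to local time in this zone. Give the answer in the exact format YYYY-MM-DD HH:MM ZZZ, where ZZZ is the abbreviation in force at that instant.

2021-06-17 19:33 EDE

Query: 2021-06-18 00:03 UTC
Rule 2/5 (EDE, -04:30): 2021-04-22 14:10 UTC ≤ query < 2021-09-29 05:26 UTC
0·60 + 3 - 270 = -267 min
-267 = -1·1440 + 1173; 1173 = 19·60 + 33 → 19:33, 2021-06-18 - 1 day = 2021-06-17
→ 2021-06-17 19:33 EDE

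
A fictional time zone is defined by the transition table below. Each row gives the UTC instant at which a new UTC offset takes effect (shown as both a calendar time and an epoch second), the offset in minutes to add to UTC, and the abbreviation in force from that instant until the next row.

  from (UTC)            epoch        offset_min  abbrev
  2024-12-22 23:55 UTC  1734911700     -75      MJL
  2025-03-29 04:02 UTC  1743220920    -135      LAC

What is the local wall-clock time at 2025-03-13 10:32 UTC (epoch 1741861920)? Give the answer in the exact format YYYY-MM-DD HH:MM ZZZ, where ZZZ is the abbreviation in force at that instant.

Query: 2025-03-13 10:32 UTC
Rule 1/2 (MJL, -01:15): 2024-12-22 23:55 UTC ≤ query < 2025-03-29 04:02 UTC
10·60 + 32 - 75 = 557 min
557 = 0·1440 + 557; 557 = 9·60 + 17 → 09:17, same day
→ 2025-03-13 09:17 MJL

2025-03-13 09:17 MJL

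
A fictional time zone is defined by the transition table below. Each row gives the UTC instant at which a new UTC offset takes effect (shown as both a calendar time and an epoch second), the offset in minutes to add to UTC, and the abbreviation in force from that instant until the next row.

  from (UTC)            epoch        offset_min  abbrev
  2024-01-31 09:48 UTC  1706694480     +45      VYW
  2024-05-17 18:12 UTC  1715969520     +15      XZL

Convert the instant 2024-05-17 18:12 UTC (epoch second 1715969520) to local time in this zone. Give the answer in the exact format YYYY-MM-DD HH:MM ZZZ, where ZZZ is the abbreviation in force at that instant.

Query: 2024-05-17 18:12 UTC
Rule 2/2 (XZL, +00:15): 2024-05-17 18:12 UTC ≤ query < +∞
18·60 + 12 + 15 = 1107 min
1107 = 0·1440 + 1107; 1107 = 18·60 + 27 → 18:27, same day
→ 2024-05-17 18:27 XZL

2024-05-17 18:27 XZL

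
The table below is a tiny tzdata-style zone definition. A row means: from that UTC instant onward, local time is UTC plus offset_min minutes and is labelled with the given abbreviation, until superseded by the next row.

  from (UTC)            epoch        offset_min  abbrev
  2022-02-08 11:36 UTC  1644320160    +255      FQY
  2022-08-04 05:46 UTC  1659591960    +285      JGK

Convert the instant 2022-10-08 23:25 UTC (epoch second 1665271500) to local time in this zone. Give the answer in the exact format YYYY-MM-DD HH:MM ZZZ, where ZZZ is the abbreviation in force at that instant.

2022-10-09 04:10 JGK

Query: 2022-10-08 23:25 UTC
Rule 2/2 (JGK, +04:45): 2022-08-04 05:46 UTC ≤ query < +∞
23·60 + 25 + 285 = 1690 min
1690 = 1·1440 + 250; 250 = 4·60 + 10 → 04:10, 2022-10-08 + 1 day = 2022-10-09
→ 2022-10-09 04:10 JGK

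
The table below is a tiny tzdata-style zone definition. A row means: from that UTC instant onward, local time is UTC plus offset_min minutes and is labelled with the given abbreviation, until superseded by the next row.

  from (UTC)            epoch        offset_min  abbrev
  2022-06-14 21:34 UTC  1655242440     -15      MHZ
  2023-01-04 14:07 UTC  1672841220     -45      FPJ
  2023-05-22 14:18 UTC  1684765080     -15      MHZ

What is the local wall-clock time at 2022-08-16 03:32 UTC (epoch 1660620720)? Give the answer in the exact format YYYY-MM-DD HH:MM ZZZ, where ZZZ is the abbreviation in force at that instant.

Query: 2022-08-16 03:32 UTC
Rule 1/3 (MHZ, -00:15): 2022-06-14 21:34 UTC ≤ query < 2023-01-04 14:07 UTC
3·60 + 32 - 15 = 197 min
197 = 0·1440 + 197; 197 = 3·60 + 17 → 03:17, same day
→ 2022-08-16 03:17 MHZ

2022-08-16 03:17 MHZ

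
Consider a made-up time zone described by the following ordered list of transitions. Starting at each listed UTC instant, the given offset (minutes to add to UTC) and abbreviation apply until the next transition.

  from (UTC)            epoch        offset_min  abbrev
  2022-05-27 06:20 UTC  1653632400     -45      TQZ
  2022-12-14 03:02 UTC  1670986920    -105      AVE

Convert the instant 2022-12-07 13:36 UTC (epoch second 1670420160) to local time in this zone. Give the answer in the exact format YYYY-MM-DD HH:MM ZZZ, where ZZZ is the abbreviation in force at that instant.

2022-12-07 12:51 TQZ

Query: 2022-12-07 13:36 UTC
Rule 1/2 (TQZ, -00:45): 2022-05-27 06:20 UTC ≤ query < 2022-12-14 03:02 UTC
13·60 + 36 - 45 = 771 min
771 = 0·1440 + 771; 771 = 12·60 + 51 → 12:51, same day
→ 2022-12-07 12:51 TQZ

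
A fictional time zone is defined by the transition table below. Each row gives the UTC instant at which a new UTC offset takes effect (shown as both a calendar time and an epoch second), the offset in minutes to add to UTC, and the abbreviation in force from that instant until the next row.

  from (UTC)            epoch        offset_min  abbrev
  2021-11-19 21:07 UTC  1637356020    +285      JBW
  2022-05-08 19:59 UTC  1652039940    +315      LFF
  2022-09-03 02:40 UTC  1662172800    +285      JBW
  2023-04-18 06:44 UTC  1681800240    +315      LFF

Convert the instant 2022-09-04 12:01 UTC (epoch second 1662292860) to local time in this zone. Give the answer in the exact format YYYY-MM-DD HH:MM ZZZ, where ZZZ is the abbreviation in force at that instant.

Query: 2022-09-04 12:01 UTC
Rule 3/4 (JBW, +04:45): 2022-09-03 02:40 UTC ≤ query < 2023-04-18 06:44 UTC
12·60 + 1 + 285 = 1006 min
1006 = 0·1440 + 1006; 1006 = 16·60 + 46 → 16:46, same day
→ 2022-09-04 16:46 JBW

2022-09-04 16:46 JBW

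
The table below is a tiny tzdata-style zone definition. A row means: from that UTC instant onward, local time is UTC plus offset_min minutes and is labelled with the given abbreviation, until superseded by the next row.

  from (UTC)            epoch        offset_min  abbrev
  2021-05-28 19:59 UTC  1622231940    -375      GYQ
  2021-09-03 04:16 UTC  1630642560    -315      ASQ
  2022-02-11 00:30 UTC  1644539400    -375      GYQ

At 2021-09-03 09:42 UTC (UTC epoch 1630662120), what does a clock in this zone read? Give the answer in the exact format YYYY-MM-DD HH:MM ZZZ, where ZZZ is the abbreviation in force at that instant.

Query: 2021-09-03 09:42 UTC
Rule 2/3 (ASQ, -05:15): 2021-09-03 04:16 UTC ≤ query < 2022-02-11 00:30 UTC
9·60 + 42 - 315 = 267 min
267 = 0·1440 + 267; 267 = 4·60 + 27 → 04:27, same day
→ 2021-09-03 04:27 ASQ

2021-09-03 04:27 ASQ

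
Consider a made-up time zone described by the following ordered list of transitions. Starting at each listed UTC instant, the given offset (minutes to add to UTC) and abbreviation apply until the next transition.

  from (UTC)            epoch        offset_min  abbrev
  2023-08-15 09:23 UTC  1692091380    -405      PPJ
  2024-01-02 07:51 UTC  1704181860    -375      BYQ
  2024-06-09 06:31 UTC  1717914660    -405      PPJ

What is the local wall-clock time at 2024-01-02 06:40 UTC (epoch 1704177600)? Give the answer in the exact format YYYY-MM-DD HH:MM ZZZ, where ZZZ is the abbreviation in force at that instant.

2024-01-01 23:55 PPJ

Query: 2024-01-02 06:40 UTC
Rule 1/3 (PPJ, -06:45): 2023-08-15 09:23 UTC ≤ query < 2024-01-02 07:51 UTC
6·60 + 40 - 405 = -5 min
-5 = -1·1440 + 1435; 1435 = 23·60 + 55 → 23:55, 2024-01-02 - 1 day = 2024-01-01
→ 2024-01-01 23:55 PPJ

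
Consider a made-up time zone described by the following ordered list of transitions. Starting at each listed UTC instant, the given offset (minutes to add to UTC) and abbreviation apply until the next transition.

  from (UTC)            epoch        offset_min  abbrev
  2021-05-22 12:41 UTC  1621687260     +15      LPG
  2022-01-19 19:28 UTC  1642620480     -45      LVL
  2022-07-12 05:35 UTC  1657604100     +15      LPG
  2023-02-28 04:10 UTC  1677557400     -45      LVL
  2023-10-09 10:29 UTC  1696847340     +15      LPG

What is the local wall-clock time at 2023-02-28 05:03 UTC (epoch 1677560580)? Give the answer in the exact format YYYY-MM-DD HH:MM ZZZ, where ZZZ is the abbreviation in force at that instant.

Query: 2023-02-28 05:03 UTC
Rule 4/5 (LVL, -00:45): 2023-02-28 04:10 UTC ≤ query < 2023-10-09 10:29 UTC
5·60 + 3 - 45 = 258 min
258 = 0·1440 + 258; 258 = 4·60 + 18 → 04:18, same day
→ 2023-02-28 04:18 LVL

2023-02-28 04:18 LVL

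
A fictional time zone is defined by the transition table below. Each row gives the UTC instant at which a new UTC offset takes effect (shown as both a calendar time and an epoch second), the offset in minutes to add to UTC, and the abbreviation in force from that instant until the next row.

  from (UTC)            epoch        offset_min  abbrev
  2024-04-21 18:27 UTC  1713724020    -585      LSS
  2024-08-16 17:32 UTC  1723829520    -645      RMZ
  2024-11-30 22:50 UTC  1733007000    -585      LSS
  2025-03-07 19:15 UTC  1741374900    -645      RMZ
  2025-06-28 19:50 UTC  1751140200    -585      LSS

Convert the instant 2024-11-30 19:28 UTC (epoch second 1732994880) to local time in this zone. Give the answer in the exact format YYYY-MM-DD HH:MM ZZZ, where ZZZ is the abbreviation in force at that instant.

Query: 2024-11-30 19:28 UTC
Rule 2/5 (RMZ, -10:45): 2024-08-16 17:32 UTC ≤ query < 2024-11-30 22:50 UTC
19·60 + 28 - 645 = 523 min
523 = 0·1440 + 523; 523 = 8·60 + 43 → 08:43, same day
→ 2024-11-30 08:43 RMZ

2024-11-30 08:43 RMZ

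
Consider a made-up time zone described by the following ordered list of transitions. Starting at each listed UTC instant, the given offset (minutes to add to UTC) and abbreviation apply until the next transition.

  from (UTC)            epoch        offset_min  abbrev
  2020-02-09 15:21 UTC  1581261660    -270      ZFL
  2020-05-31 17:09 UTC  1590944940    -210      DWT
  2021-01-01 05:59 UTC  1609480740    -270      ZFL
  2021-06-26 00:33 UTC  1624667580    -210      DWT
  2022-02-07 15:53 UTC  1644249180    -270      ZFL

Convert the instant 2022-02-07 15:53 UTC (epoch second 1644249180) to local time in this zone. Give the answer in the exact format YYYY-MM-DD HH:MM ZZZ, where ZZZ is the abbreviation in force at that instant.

Query: 2022-02-07 15:53 UTC
Rule 5/5 (ZFL, -04:30): 2022-02-07 15:53 UTC ≤ query < +∞
15·60 + 53 - 270 = 683 min
683 = 0·1440 + 683; 683 = 11·60 + 23 → 11:23, same day
→ 2022-02-07 11:23 ZFL

2022-02-07 11:23 ZFL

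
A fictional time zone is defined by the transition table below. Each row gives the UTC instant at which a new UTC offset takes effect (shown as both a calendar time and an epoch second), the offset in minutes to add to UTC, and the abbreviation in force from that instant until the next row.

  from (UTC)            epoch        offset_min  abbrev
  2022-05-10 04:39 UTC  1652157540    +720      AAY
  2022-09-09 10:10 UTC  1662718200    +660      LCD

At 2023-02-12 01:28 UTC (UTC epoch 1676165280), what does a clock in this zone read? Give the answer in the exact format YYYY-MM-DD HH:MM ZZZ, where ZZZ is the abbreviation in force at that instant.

Query: 2023-02-12 01:28 UTC
Rule 2/2 (LCD, +11:00): 2022-09-09 10:10 UTC ≤ query < +∞
1·60 + 28 + 660 = 748 min
748 = 0·1440 + 748; 748 = 12·60 + 28 → 12:28, same day
→ 2023-02-12 12:28 LCD

2023-02-12 12:28 LCD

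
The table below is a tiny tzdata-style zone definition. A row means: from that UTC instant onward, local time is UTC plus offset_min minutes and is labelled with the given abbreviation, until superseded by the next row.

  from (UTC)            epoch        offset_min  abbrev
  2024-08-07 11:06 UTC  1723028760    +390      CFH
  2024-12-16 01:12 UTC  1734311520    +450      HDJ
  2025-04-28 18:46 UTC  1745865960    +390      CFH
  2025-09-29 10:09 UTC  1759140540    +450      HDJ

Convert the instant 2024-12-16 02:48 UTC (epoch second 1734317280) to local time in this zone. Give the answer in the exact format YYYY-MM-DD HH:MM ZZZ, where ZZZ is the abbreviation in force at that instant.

Query: 2024-12-16 02:48 UTC
Rule 2/4 (HDJ, +07:30): 2024-12-16 01:12 UTC ≤ query < 2025-04-28 18:46 UTC
2·60 + 48 + 450 = 618 min
618 = 0·1440 + 618; 618 = 10·60 + 18 → 10:18, same day
→ 2024-12-16 10:18 HDJ

2024-12-16 10:18 HDJ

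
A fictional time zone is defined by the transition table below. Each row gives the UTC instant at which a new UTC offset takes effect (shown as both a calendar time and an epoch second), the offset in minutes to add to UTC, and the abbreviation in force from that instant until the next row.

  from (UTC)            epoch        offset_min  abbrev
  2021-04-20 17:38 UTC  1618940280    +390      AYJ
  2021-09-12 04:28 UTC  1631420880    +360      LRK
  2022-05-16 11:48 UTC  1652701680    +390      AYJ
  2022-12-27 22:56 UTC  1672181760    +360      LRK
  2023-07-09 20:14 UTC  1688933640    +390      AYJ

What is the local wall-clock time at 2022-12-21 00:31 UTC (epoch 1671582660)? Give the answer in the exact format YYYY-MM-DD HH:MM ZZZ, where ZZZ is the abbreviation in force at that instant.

Query: 2022-12-21 00:31 UTC
Rule 3/5 (AYJ, +06:30): 2022-05-16 11:48 UTC ≤ query < 2022-12-27 22:56 UTC
0·60 + 31 + 390 = 421 min
421 = 0·1440 + 421; 421 = 7·60 + 1 → 07:01, same day
→ 2022-12-21 07:01 AYJ

2022-12-21 07:01 AYJ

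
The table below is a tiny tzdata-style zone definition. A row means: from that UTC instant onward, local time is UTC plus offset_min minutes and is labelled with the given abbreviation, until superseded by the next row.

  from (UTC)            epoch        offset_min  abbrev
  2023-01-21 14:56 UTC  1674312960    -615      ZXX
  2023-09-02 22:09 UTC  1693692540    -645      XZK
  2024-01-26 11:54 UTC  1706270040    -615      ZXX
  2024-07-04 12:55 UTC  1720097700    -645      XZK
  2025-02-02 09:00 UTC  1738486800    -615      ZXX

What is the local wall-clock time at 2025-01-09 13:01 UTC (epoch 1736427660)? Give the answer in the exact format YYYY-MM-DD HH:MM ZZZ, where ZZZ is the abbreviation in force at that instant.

Query: 2025-01-09 13:01 UTC
Rule 4/5 (XZK, -10:45): 2024-07-04 12:55 UTC ≤ query < 2025-02-02 09:00 UTC
13·60 + 1 - 645 = 136 min
136 = 0·1440 + 136; 136 = 2·60 + 16 → 02:16, same day
→ 2025-01-09 02:16 XZK

2025-01-09 02:16 XZK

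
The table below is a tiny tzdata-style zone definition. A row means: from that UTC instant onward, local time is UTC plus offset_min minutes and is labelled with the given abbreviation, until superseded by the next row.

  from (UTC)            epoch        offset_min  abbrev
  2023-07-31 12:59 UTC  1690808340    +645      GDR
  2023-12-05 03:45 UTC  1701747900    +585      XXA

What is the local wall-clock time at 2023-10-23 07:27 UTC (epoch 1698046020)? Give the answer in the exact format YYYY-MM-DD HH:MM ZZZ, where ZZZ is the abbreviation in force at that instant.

Query: 2023-10-23 07:27 UTC
Rule 1/2 (GDR, +10:45): 2023-07-31 12:59 UTC ≤ query < 2023-12-05 03:45 UTC
7·60 + 27 + 645 = 1092 min
1092 = 0·1440 + 1092; 1092 = 18·60 + 12 → 18:12, same day
→ 2023-10-23 18:12 GDR

2023-10-23 18:12 GDR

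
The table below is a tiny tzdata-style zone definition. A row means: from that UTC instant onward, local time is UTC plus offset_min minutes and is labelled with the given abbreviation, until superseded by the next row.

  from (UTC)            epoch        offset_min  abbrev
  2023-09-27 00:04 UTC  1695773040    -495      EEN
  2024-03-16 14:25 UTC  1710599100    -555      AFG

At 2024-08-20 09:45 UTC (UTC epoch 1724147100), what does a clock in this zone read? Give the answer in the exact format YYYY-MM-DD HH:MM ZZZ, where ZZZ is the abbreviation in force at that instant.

Query: 2024-08-20 09:45 UTC
Rule 2/2 (AFG, -09:15): 2024-03-16 14:25 UTC ≤ query < +∞
9·60 + 45 - 555 = 30 min
30 = 0·1440 + 30; 30 = 0·60 + 30 → 00:30, same day
→ 2024-08-20 00:30 AFG

2024-08-20 00:30 AFG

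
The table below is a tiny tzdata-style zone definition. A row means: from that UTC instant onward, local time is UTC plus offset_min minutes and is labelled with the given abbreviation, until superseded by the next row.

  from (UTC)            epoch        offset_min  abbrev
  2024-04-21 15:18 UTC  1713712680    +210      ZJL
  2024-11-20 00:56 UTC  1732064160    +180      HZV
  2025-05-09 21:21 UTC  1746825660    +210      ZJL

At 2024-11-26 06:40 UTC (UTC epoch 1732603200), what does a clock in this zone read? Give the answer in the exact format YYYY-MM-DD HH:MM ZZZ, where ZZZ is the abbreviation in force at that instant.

2024-11-26 09:40 HZV

Query: 2024-11-26 06:40 UTC
Rule 2/3 (HZV, +03:00): 2024-11-20 00:56 UTC ≤ query < 2025-05-09 21:21 UTC
6·60 + 40 + 180 = 580 min
580 = 0·1440 + 580; 580 = 9·60 + 40 → 09:40, same day
→ 2024-11-26 09:40 HZV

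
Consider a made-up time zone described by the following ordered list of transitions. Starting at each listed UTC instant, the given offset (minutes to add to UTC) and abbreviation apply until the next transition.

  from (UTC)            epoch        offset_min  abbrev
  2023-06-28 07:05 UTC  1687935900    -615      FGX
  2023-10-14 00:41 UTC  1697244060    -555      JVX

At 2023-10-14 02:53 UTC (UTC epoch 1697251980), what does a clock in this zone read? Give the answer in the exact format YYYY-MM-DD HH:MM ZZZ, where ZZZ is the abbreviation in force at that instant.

2023-10-13 17:38 JVX

Query: 2023-10-14 02:53 UTC
Rule 2/2 (JVX, -09:15): 2023-10-14 00:41 UTC ≤ query < +∞
2·60 + 53 - 555 = -382 min
-382 = -1·1440 + 1058; 1058 = 17·60 + 38 → 17:38, 2023-10-14 - 1 day = 2023-10-13
→ 2023-10-13 17:38 JVX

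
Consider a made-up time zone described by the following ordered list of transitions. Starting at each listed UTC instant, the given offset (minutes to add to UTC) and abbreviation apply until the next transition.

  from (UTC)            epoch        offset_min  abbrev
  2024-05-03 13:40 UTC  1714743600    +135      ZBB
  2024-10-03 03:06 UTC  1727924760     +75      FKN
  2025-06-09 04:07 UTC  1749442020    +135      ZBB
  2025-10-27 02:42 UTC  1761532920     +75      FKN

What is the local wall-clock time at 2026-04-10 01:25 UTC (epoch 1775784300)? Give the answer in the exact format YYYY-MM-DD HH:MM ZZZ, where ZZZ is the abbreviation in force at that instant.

Query: 2026-04-10 01:25 UTC
Rule 4/4 (FKN, +01:15): 2025-10-27 02:42 UTC ≤ query < +∞
1·60 + 25 + 75 = 160 min
160 = 0·1440 + 160; 160 = 2·60 + 40 → 02:40, same day
→ 2026-04-10 02:40 FKN

2026-04-10 02:40 FKN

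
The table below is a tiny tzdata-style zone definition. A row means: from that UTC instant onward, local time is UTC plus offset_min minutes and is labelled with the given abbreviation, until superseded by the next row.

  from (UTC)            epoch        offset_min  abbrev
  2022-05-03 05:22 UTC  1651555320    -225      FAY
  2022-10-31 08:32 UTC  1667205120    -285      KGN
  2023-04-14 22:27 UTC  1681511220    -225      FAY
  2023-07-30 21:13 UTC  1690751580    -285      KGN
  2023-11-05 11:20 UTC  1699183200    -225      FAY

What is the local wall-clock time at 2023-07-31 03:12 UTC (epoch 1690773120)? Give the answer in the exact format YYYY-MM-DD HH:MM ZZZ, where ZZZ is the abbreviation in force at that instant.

2023-07-30 22:27 KGN

Query: 2023-07-31 03:12 UTC
Rule 4/5 (KGN, -04:45): 2023-07-30 21:13 UTC ≤ query < 2023-11-05 11:20 UTC
3·60 + 12 - 285 = -93 min
-93 = -1·1440 + 1347; 1347 = 22·60 + 27 → 22:27, 2023-07-31 - 1 day = 2023-07-30
→ 2023-07-30 22:27 KGN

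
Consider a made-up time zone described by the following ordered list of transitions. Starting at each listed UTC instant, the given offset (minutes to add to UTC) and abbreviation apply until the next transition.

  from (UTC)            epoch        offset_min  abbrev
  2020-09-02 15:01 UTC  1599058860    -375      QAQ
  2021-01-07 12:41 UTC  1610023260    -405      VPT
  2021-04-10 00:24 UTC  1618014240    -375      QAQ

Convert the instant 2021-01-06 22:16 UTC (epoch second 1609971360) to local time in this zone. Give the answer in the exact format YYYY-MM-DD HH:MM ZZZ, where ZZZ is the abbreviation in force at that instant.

Query: 2021-01-06 22:16 UTC
Rule 1/3 (QAQ, -06:15): 2020-09-02 15:01 UTC ≤ query < 2021-01-07 12:41 UTC
22·60 + 16 - 375 = 961 min
961 = 0·1440 + 961; 961 = 16·60 + 1 → 16:01, same day
→ 2021-01-06 16:01 QAQ

2021-01-06 16:01 QAQ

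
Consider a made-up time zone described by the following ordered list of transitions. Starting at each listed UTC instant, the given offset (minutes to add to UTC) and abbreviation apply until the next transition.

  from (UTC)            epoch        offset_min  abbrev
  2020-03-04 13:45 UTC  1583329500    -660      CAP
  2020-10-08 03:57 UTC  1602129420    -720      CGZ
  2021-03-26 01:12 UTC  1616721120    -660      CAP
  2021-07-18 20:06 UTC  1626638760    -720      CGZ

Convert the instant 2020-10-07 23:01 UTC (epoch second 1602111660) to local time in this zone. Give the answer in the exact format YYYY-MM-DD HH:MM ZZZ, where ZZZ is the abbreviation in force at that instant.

Query: 2020-10-07 23:01 UTC
Rule 1/4 (CAP, -11:00): 2020-03-04 13:45 UTC ≤ query < 2020-10-08 03:57 UTC
23·60 + 1 - 660 = 721 min
721 = 0·1440 + 721; 721 = 12·60 + 1 → 12:01, same day
→ 2020-10-07 12:01 CAP

2020-10-07 12:01 CAP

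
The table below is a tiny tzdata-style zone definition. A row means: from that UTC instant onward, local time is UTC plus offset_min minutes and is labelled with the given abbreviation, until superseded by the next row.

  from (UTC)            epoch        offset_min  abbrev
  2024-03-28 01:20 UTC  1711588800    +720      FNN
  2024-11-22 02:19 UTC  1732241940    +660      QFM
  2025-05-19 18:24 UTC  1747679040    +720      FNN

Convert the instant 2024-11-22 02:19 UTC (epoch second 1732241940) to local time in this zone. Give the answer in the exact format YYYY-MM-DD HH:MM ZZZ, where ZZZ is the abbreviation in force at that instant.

Query: 2024-11-22 02:19 UTC
Rule 2/3 (QFM, +11:00): 2024-11-22 02:19 UTC ≤ query < 2025-05-19 18:24 UTC
2·60 + 19 + 660 = 799 min
799 = 0·1440 + 799; 799 = 13·60 + 19 → 13:19, same day
→ 2024-11-22 13:19 QFM

2024-11-22 13:19 QFM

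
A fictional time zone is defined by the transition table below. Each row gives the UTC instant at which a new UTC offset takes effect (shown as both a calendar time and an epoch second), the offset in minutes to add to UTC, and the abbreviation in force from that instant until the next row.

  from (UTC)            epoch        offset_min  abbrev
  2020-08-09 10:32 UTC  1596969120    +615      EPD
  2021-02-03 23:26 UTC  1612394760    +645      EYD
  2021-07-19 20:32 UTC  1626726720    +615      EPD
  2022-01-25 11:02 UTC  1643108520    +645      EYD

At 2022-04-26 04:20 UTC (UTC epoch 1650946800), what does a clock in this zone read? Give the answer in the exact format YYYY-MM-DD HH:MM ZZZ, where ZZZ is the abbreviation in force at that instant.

2022-04-26 15:05 EYD

Query: 2022-04-26 04:20 UTC
Rule 4/4 (EYD, +10:45): 2022-01-25 11:02 UTC ≤ query < +∞
4·60 + 20 + 645 = 905 min
905 = 0·1440 + 905; 905 = 15·60 + 5 → 15:05, same day
→ 2022-04-26 15:05 EYD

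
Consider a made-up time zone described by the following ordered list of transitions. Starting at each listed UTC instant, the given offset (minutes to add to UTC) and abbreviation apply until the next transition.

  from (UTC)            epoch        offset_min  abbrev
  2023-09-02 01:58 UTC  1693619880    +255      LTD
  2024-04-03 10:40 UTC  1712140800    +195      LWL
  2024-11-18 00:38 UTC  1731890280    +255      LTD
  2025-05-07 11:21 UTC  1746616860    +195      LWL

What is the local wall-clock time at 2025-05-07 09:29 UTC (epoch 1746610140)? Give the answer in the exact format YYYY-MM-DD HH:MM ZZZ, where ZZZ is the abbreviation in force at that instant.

Query: 2025-05-07 09:29 UTC
Rule 3/4 (LTD, +04:15): 2024-11-18 00:38 UTC ≤ query < 2025-05-07 11:21 UTC
9·60 + 29 + 255 = 824 min
824 = 0·1440 + 824; 824 = 13·60 + 44 → 13:44, same day
→ 2025-05-07 13:44 LTD

2025-05-07 13:44 LTD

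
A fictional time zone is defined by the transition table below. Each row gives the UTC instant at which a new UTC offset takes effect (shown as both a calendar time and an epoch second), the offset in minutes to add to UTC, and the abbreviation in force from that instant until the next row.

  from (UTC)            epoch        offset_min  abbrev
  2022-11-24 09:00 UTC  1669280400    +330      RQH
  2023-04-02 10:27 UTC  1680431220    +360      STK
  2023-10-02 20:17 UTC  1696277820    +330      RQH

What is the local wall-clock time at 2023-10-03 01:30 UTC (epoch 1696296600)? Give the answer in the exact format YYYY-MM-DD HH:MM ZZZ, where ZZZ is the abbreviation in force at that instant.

2023-10-03 07:00 RQH

Query: 2023-10-03 01:30 UTC
Rule 3/3 (RQH, +05:30): 2023-10-02 20:17 UTC ≤ query < +∞
1·60 + 30 + 330 = 420 min
420 = 0·1440 + 420; 420 = 7·60 + 0 → 07:00, same day
→ 2023-10-03 07:00 RQH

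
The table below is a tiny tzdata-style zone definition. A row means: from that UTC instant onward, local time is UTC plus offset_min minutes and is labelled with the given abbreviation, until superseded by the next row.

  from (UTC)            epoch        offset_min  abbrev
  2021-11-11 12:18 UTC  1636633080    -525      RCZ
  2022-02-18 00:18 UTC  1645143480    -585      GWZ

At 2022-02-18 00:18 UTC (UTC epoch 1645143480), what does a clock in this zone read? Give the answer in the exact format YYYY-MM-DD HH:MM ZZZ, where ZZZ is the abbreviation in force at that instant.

2022-02-17 14:33 GWZ

Query: 2022-02-18 00:18 UTC
Rule 2/2 (GWZ, -09:45): 2022-02-18 00:18 UTC ≤ query < +∞
0·60 + 18 - 585 = -567 min
-567 = -1·1440 + 873; 873 = 14·60 + 33 → 14:33, 2022-02-18 - 1 day = 2022-02-17
→ 2022-02-17 14:33 GWZ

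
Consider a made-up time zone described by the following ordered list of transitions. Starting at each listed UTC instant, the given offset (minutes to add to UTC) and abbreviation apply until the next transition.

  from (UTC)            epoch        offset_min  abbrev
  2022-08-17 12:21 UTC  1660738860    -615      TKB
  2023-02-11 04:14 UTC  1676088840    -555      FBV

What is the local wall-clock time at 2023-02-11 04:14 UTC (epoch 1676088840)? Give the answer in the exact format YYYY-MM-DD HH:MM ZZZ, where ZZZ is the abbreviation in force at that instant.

2023-02-10 18:59 FBV

Query: 2023-02-11 04:14 UTC
Rule 2/2 (FBV, -09:15): 2023-02-11 04:14 UTC ≤ query < +∞
4·60 + 14 - 555 = -301 min
-301 = -1·1440 + 1139; 1139 = 18·60 + 59 → 18:59, 2023-02-11 - 1 day = 2023-02-10
→ 2023-02-10 18:59 FBV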